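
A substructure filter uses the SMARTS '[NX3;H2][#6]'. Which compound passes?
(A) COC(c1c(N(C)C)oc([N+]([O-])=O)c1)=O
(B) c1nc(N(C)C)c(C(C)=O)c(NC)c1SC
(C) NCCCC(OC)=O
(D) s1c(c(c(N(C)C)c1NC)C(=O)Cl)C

C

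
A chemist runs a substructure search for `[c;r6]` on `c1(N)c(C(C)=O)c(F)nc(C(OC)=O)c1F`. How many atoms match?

5

The query [c;r6] means: aromatic carbon that belongs to a six-membered ring.
Check the 16 heavy atoms by environment: 1× n (aromatic, in 6-ring) → no; 5× c (aromatic, in 6-ring) → match; 2× F (acyclic) → no; 4× C (acyclic) → no; 3× O (acyclic) → no; 1× N (acyclic) → no.
That gives 5 matching atoms.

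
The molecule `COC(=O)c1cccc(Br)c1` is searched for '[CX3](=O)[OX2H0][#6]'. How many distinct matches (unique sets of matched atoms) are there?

1

[CX3](=O)[OX2H0][#6] is the SMARTS for an ester: a carbonyl carbon bonded to an oxygen that is itself bonded to carbon (no H on that O).
Exactly one fragment in the molecule meets all constraints, giving 1 match.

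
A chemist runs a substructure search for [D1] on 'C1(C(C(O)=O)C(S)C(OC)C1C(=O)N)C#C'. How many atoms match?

7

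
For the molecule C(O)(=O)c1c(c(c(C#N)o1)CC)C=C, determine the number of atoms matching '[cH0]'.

4

The query [cH0] means: aromatic carbon with no attached hydrogen (substituted or ring-fusion).
Check the 14 heavy atoms by environment: 1× o (aromatic, H0) → no; 4× c (aromatic, H0) → match; 1× C (H1) → no; 2× C (H2) → no; 1× C (H3) → no; 2× C (H0) → no; 1× O (H0) → no; 1× O (H1) → no; 1× N (H0) → no.
That gives 4 matching atoms.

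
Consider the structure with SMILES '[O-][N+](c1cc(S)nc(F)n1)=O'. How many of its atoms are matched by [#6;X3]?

4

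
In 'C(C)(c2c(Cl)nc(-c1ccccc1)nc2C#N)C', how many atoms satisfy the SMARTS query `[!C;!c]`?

4

The query [!C;!c] means: neither aliphatic nor aromatic carbon — same as [!#6].
Check the 18 heavy atoms by environment: 2× n (aromatic) → match; 10× c (aromatic) → no; 4× C → no; 1× Cl → match; 1× N → match.
Summing the matching environments: 2 + 1 + 1 = 4 matching atoms.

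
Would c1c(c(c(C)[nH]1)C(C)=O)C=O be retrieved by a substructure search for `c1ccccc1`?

No

The pattern c1ccccc1 describes six aromatic carbons in a ring — a benzene ring.
The closest candidate here is a methyl group (-CH3), but no six-membered all-carbon aromatic ring is present. No other fragment satisfies the full query, so there is no match.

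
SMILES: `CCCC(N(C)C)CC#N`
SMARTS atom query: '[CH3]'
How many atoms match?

The query [CH3] means: aliphatic carbon with exactly three hydrogens.
Check the 10 heavy atoms by environment: 3× C (H2) → no; 1× C (H1) → no; 1× C (H0) → no; 2× N (H0) → no; 3× C (H3) → match.
That gives 3 matching atoms.

3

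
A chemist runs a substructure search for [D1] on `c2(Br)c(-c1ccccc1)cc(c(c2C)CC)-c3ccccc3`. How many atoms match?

3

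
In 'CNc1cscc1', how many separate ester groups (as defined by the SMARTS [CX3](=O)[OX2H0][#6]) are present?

[CX3](=O)[OX2H0][#6] is the SMARTS for an ester: a carbonyl carbon bonded to an oxygen that is itself bonded to carbon (no H on that O).
No fragment in the molecule satisfies every constraint, giving 0 matches.

0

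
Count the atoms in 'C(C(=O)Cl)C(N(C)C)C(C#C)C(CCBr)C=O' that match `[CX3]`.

2

Check the 17 heavy atoms by environment: 8× C (X4) → no; 1× Br (X1) → no; 2× C (X3) → match; 2× O (X1) → no; 1× Cl (X1) → no; 2× C (X2) → no; 1× N (X3) → no.
That gives 2 matching atoms.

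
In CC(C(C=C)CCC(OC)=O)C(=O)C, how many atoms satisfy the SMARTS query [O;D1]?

2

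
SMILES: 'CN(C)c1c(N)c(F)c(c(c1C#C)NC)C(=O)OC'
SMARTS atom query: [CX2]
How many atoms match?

2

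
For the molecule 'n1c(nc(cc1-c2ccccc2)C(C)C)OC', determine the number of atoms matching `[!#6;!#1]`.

3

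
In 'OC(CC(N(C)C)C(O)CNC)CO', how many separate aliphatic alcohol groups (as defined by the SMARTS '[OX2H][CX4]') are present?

3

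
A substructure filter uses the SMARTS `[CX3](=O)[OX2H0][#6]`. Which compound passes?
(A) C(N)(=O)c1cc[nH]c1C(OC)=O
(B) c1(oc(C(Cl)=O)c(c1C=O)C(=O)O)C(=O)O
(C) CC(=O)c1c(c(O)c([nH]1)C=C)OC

[CX3](=O)[OX2H0][#6] describes a carbonyl carbon bonded to an oxygen that is itself bonded to carbon (no H on that O) (an ester).
(A) contains a methyl-ester group (-C(=O)OCH3), which satisfies every atom and bond constraint.
(B) has a carboxylic acid group (-C(=O)OH) but the singly-bonded O carries H (OX2H1, not H0).
(C) has a methoxy ether (-OCH3) but the ether oxygen is not adjacent to a C=O carbon.
So the answer is (A).

A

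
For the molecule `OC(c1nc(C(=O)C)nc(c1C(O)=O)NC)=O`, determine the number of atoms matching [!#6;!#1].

The query [!#6;!#1] means: not carbon and not hydrogen — any heteroatom.
Check the 17 heavy atoms by environment: 2× n (aromatic) → match; 4× c (aromatic) → no; 5× C → no; 5× O → match; 1× N → match.
Summing the matching environments: 2 + 5 + 1 = 8 matching atoms.

8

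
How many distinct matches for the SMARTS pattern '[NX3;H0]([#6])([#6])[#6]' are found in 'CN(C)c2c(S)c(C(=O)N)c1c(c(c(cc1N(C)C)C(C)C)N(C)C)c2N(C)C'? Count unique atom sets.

4

[NX3;H0]([#6])([#6])[#6] is the SMARTS for a tertiary amine: a trivalent nitrogen with no H, bonded to three carbons.
The molecule carries 4 separate instances of a dimethylamino group (-N(CH3)2) meeting every constraint; each maps to a distinct set of atoms, giving 4 matches.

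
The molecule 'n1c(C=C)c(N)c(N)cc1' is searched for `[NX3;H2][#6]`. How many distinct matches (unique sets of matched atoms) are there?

2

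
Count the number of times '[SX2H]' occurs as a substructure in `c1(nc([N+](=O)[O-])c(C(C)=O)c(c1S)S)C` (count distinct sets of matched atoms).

2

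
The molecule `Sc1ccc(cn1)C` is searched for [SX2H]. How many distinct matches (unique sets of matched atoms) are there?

1

[SX2H] is the SMARTS for a thiol: an aliphatic sulfur with two connections, one being H.
Exactly one fragment in the molecule meets all constraints, giving 1 match.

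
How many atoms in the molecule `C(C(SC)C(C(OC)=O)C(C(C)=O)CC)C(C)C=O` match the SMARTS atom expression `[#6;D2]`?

3

The query [#6;D2] means: any carbon bonded to exactly two heavy atoms.
Check the 19 heavy atoms by environment: 3× C (D2) → match; 6× C (D3) → no; 5× C (D1) → no; 1× S (D2) → no; 3× O (D1) → no; 1× O (D2) → no.
That gives 3 matching atoms.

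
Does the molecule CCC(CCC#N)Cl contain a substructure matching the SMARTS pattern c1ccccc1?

No

The pattern c1ccccc1 describes six aromatic carbons in a ring — a benzene ring.
The closest candidate here is a methyl group (-CH3), but no six-membered all-carbon aromatic ring is present. No other fragment satisfies the full query, so there is no match.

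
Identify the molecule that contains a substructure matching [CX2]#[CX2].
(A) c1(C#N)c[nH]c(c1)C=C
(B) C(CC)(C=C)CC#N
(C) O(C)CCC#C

C

[CX2]#[CX2] describes a carbon-carbon triple bond (an alkyne).
(A) has a vinyl group (-CH=CH2) but the C=C is a double bond; both carbons are CX3, not CX2.
(B) has a nitrile (-C#N) but the triple bond is C#N, not C#C.
(C) contains an ethynyl group (-C#CH), which satisfies every atom and bond constraint.
So the answer is (C).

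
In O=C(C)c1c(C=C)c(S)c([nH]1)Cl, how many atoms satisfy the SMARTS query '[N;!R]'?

0

Check the 12 heavy atoms by environment: 1× n (aromatic, in 5-ring) → no; 4× c (aromatic, in 5-ring) → no; 4× C (acyclic) → no; 1× O (acyclic) → no; 1× S (acyclic) → no; 1× Cl (acyclic) → no.
No environment satisfies the query, so 0 matching atoms.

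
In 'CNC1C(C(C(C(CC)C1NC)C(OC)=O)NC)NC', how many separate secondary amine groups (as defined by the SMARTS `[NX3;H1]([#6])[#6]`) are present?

[NX3;H1]([#6])[#6] is the SMARTS for a secondary amine: a trivalent nitrogen with one H, bonded to two carbons.
The molecule carries 4 separate instances of an N-methylamino group (-NHCH3) meeting every constraint; each maps to a distinct set of atoms, giving 4 matches.

4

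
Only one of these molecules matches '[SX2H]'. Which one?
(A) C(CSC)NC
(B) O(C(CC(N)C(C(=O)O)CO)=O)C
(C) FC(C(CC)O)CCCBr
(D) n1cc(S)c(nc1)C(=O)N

[SX2H] describes an aliphatic sulfur with two connections, one being H (a thiol).
(A) has a methylthio ether (-SCH3) but the sulfur has H0 (bonded to two carbons), not H1.
(B) has a hydroxyl group (-OH) but it is an -OH, not an -SH.
(C) has a hydroxyl group (-OH) but it is an -OH, not an -SH.
(D) contains a thiol (-SH), which satisfies every atom and bond constraint.
So the answer is (D).

D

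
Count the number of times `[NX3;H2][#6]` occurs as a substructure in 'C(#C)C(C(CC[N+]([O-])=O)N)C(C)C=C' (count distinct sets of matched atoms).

[NX3;H2][#6] is the SMARTS for a primary amine: a trivalent nitrogen with two H attached to carbon.
Exactly one fragment in the molecule meets all constraints, giving 1 match.

1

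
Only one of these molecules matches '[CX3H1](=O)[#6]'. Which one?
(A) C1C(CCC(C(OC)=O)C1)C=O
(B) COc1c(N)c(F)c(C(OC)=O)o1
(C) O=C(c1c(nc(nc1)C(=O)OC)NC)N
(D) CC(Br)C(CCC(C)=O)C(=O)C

A

[CX3H1](=O)[#6] describes an sp2 carbon with one H, double-bonded to O and single-bonded to carbon (an aldehyde).
(A) contains an aldehyde (-CHO), which satisfies every atom and bond constraint.
(B) has a methyl-ester group (-C(=O)OCH3) but the carbonyl carbon has H0, not H1.
(C) has a methyl-ester group (-C(=O)OCH3) but the carbonyl carbon has H0, not H1.
(D) has an acetyl/ketone group (-C(=O)CH3) but the carbonyl carbon has H0 (two carbon neighbours), not H1.
So the answer is (A).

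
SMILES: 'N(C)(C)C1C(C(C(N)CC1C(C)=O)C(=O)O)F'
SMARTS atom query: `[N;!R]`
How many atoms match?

The query [N;!R] means: aliphatic nitrogen not in a ring.
Check the 17 heavy atoms by environment: 6× C (in 6-ring) → no; 2× N (acyclic) → match; 5× C (acyclic) → no; 3× O (acyclic) → no; 1× F (acyclic) → no.
That gives 2 matching atoms.

2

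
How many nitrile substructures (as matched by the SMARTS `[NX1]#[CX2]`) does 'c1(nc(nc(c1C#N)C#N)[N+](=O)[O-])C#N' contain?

3

[NX1]#[CX2] is the SMARTS for a nitrile: a nitrogen triple-bonded to a two-connected carbon.
The molecule carries 3 separate instances of a nitrile (-C#N) meeting every constraint; each maps to a distinct set of atoms, giving 3 matches.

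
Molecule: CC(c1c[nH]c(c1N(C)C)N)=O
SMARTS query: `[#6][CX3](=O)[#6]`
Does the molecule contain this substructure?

The pattern [#6][CX3](=O)[#6] describes a carbonyl carbon (no H) flanked by two carbons — a ketone.
The molecule carries an acetyl/ketone group (-C(=O)CH3), whose atoms satisfy every constraint of the query, so the pattern matches.

Yes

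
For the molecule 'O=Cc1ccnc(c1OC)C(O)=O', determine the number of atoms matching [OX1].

2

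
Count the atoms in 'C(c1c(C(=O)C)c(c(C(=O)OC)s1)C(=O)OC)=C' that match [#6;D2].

1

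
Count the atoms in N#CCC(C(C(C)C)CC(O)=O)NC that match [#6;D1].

Check the 14 heavy atoms by environment: 3× C (D2) → no; 4× C (D3) → no; 2× O (D1) → no; 3× C (D1) → match; 1× N (D2) → no; 1× N (D1) → no.
That gives 3 matching atoms.

3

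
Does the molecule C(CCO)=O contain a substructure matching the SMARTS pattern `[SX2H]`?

No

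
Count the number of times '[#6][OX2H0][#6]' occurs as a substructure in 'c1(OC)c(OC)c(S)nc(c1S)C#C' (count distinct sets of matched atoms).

2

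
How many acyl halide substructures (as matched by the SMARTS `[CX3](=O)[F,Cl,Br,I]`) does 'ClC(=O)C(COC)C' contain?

1

[CX3](=O)[F,Cl,Br,I] is the SMARTS for an acyl halide: a carbonyl carbon bonded to a halogen.
Exactly one fragment in the molecule meets all constraints, giving 1 match.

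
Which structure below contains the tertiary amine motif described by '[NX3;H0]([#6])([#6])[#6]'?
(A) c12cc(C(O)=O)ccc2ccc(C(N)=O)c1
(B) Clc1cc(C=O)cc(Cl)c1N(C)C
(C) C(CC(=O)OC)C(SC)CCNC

B

[NX3;H0]([#6])([#6])[#6] describes a trivalent nitrogen with no H, bonded to three carbons (a tertiary amine).
(A) has a primary amide (-C(=O)NH2) but the amide nitrogen has H2 and only one carbon neighbour.
(B) contains a dimethylamino group (-N(CH3)2), which satisfies every atom and bond constraint.
(C) has an N-methylamino group (-NHCH3) but the nitrogen still has one H (H1), not H0.
So the answer is (B).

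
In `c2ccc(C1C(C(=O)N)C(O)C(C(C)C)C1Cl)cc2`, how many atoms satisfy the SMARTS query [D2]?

The query [D2] means: atom with exactly two heavy-atom neighbours.
Check the 19 heavy atoms by environment: 7× C (D3) → no; 2× O (D1) → no; 1× c (aromatic, D3) → no; 5× c (aromatic, D2) → match; 2× C (D1) → no; 1× Cl (D1) → no; 1× N (D1) → no.
That gives 5 matching atoms.

5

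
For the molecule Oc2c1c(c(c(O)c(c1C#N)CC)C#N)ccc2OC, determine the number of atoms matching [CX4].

3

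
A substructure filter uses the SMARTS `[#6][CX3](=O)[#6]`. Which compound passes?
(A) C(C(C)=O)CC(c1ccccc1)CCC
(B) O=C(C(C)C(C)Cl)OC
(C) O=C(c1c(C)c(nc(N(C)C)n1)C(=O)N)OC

A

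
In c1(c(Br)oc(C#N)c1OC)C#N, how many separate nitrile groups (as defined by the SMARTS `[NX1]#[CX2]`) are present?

2

[NX1]#[CX2] is the SMARTS for a nitrile: a nitrogen triple-bonded to a two-connected carbon.
The molecule carries 2 separate instances of a nitrile (-C#N) meeting every constraint; each maps to a distinct set of atoms, giving 2 matches.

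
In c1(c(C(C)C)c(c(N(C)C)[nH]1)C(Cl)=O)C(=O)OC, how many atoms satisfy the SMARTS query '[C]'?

8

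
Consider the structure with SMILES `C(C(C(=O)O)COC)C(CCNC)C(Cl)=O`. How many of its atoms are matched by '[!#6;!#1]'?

6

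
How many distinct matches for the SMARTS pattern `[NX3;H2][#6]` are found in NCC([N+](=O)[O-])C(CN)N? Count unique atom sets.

3

[NX3;H2][#6] is the SMARTS for a primary amine: a trivalent nitrogen with two H attached to carbon.
The molecule carries 3 separate instances of a primary amino group (-NH2) meeting every constraint; each maps to a distinct set of atoms, giving 3 matches.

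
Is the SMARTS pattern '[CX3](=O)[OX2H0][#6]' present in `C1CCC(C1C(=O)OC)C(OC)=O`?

Yes

The pattern [CX3](=O)[OX2H0][#6] describes a carbonyl carbon bonded to an oxygen that is itself bonded to carbon (no H on that O) — an ester.
The molecule carries a methyl-ester group (-C(=O)OCH3), whose atoms satisfy every constraint of the query, so the pattern matches.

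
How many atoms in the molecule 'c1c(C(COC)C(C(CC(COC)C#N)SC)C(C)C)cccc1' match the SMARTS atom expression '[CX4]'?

13

Check the 24 heavy atoms by environment: 13× C (X4) → match; 2× O (X2) → no; 1× S (X2) → no; 6× c (aromatic, X3) → no; 1× C (X2) → no; 1× N (X1) → no.
That gives 13 matching atoms.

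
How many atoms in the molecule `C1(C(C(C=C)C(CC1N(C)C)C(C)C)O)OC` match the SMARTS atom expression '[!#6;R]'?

Check the 17 heavy atoms by environment: 6× C (in 6-ring) → no; 8× C (acyclic) → no; 1× N (acyclic) → no; 2× O (acyclic) → no.
No environment satisfies the query, so 0 matching atoms.

0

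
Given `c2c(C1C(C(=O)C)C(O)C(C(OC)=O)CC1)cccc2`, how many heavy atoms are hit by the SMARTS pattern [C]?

10

The query [C] means: uppercase C matches aliphatic (non-aromatic) carbon only.
Check the 20 heavy atoms by environment: 10× C → match; 4× O → no; 6× c (aromatic) → no.
That gives 10 matching atoms.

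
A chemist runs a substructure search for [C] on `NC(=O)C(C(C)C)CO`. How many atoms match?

6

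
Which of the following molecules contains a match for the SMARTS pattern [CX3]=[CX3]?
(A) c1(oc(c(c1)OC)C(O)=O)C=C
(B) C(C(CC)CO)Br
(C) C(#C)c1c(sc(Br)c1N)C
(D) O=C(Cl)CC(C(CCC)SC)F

[CX3]=[CX3] describes a non-aromatic C=C double bond between two sp2 carbons (an alkene).
(A) contains a vinyl group (-CH=CH2), which satisfies every atom and bond constraint.
(B) has an ethyl group (-CH2CH3) but its C-C bond is a single bond between CX4 carbons, not CX3=CX3.
(C) has an ethynyl group (-C#CH) but the C-C bond is a triple bond, not a double bond.
(D) has an ethyl group (-CH2CH3) but its C-C bond is a single bond between CX4 carbons, not CX3=CX3.
So the answer is (A).

A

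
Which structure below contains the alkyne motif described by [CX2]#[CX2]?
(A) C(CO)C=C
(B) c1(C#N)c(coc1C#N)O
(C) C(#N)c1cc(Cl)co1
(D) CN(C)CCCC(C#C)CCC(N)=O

[CX2]#[CX2] describes a carbon-carbon triple bond (an alkyne).
(A) has a vinyl group (-CH=CH2) but the C=C is a double bond; both carbons are CX3, not CX2.
(B) has a nitrile (-C#N) but the triple bond is C#N, not C#C.
(C) has a nitrile (-C#N) but the triple bond is C#N, not C#C.
(D) contains an ethynyl group (-C#CH), which satisfies every atom and bond constraint.
So the answer is (D).

D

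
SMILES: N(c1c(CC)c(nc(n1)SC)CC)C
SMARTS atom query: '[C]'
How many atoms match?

6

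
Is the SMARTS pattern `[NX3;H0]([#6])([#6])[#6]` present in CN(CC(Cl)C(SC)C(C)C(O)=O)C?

The pattern [NX3;H0]([#6])([#6])[#6] describes a trivalent nitrogen with no H, bonded to three carbons — a tertiary amine.
The molecule carries a dimethylamino group (-N(CH3)2), whose atoms satisfy every constraint of the query, so the pattern matches.

Yes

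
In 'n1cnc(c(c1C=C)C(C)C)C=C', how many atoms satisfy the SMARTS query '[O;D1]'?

0

The query [O;D1] means: aliphatic oxygen bonded to exactly one heavy atom.
Check the 13 heavy atoms by environment: 2× n (aromatic, D2) → no; 1× c (aromatic, D2) → no; 3× c (aromatic, D3) → no; 2× C (D2) → no; 4× C (D1) → no; 1× C (D3) → no.
No environment satisfies the query, so 0 matching atoms.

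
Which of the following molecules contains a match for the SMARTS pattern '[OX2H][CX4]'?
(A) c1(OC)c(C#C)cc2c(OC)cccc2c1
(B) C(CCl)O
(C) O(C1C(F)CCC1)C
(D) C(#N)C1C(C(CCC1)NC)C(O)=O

[OX2H][CX4] describes a hydroxyl oxygen bound to an sp3 (X4) carbon (an aliphatic alcohol).
(A) has a methoxy ether (-OCH3) but the oxygen has H0 (ether), not H1.
(B) contains a hydroxyl group (-OH), which satisfies every atom and bond constraint.
(C) has a methoxy ether (-OCH3) but the oxygen has H0 (ether), not H1.
(D) has a carboxylic acid group (-C(=O)OH) but the -OH is on a CX3 carbonyl carbon, not a CX4 carbon.
So the answer is (B).

B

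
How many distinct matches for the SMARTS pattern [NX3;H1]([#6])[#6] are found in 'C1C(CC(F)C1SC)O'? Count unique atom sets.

0

[NX3;H1]([#6])[#6] is the SMARTS for a secondary amine: a trivalent nitrogen with one H, bonded to two carbons.
No fragment in the molecule satisfies every constraint, giving 0 matches.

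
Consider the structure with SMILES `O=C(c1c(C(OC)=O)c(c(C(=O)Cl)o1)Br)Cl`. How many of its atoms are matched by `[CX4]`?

1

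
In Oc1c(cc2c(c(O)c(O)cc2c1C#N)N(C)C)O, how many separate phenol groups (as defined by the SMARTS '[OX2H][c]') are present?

4

[OX2H][c] is the SMARTS for a phenol: a hydroxyl oxygen attached to an aromatic carbon.
The molecule carries 4 separate instances of a hydroxyl group (-OH) meeting every constraint; each maps to a distinct set of atoms, giving 4 matches.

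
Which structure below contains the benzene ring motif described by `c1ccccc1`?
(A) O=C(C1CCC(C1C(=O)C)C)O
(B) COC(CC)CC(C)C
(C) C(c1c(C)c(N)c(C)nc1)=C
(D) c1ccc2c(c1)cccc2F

D

c1ccccc1 describes six aromatic carbons in a ring (a benzene ring).
(A) has a methyl group (-CH3) but no six-membered all-carbon aromatic ring is present.
(B) has a methyl group (-CH3) but no six-membered all-carbon aromatic ring is present.
(C) has a methyl group (-CH3) but no six-membered all-carbon aromatic ring is present.
(D) contains the required atom environment, so the pattern matches.
So the answer is (D).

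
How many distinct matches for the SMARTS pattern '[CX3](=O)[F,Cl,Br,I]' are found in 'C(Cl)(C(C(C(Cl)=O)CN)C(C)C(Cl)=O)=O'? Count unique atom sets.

[CX3](=O)[F,Cl,Br,I] is the SMARTS for an acyl halide: a carbonyl carbon bonded to a halogen.
The molecule carries 3 separate instances of an acyl chloride (-C(=O)Cl) meeting every constraint; each maps to a distinct set of atoms, giving 3 matches.

3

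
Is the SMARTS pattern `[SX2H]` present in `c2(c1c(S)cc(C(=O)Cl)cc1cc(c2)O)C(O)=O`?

Yes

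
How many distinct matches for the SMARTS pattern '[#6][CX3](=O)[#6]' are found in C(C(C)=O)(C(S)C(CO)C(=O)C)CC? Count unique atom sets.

2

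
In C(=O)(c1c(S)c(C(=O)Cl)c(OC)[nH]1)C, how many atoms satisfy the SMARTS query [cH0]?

4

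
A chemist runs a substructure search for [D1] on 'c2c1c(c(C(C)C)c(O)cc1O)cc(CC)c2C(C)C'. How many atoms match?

7

The query [D1] means: atom with exactly one heavy-atom neighbour (degree 1).
Check the 20 heavy atoms by environment: 7× c (aromatic, D3) → no; 3× c (aromatic, D2) → no; 2× C (D3) → no; 5× C (D1) → match; 2× O (D1) → match; 1× C (D2) → no.
Summing the matching environments: 5 + 2 = 7 matching atoms.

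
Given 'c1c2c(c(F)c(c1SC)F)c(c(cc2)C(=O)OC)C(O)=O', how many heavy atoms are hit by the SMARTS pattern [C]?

4

Check the 21 heavy atoms by environment: 10× c (aromatic) → no; 4× C → match; 4× O → no; 1× S → no; 2× F → no.
That gives 4 matching atoms.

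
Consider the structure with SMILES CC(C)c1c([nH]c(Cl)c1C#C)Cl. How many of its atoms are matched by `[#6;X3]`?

Check the 12 heavy atoms by environment: 1× n (aromatic, X3) → no; 4× c (aromatic, X3) → match; 3× C (X4) → no; 2× Cl (X1) → no; 2× C (X2) → no.
That gives 4 matching atoms.

4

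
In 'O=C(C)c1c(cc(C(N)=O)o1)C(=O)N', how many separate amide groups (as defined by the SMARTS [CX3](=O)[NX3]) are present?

2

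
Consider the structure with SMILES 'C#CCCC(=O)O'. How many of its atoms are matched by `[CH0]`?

2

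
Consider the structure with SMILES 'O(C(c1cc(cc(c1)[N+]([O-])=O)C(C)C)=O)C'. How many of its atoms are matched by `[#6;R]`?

6

The query [#6;R] means: carbon that is part of a ring.
Check the 16 heavy atoms by environment: 6× c (aromatic, in 6-ring) → match; 1× N (charge +1, acyclic) → no; 1× O (charge -1, acyclic) → no; 3× O (acyclic) → no; 5× C (acyclic) → no.
That gives 6 matching atoms.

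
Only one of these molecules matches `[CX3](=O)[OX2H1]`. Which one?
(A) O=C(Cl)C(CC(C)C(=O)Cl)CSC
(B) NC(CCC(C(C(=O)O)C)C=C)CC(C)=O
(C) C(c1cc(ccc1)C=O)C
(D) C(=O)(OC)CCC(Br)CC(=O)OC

[CX3](=O)[OX2H1] describes an sp2 carbon double-bonded to O and single-bonded to an -OH oxygen (a carboxylic acid).
(A) has an acyl chloride (-C(=O)Cl) but the carbonyl is bonded to Cl, not to an -OH oxygen.
(B) contains a carboxylic acid group (-C(=O)OH), which satisfies every atom and bond constraint.
(C) has an aldehyde (-CHO) but there is no singly-bonded oxygen on the carbonyl carbon.
(D) has a methyl-ester group (-C(=O)OCH3) but the singly-bonded O has no H (OX2H0, not OX2H1).
So the answer is (B).

B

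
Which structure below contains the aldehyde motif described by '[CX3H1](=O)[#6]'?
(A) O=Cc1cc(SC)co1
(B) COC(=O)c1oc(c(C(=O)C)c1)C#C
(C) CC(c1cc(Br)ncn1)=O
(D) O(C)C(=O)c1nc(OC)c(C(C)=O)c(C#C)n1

A

[CX3H1](=O)[#6] describes an sp2 carbon with one H, double-bonded to O and single-bonded to carbon (an aldehyde).
(A) contains an aldehyde (-CHO), which satisfies every atom and bond constraint.
(B) has a methyl-ester group (-C(=O)OCH3) but the carbonyl carbon has H0, not H1.
(C) has an acetyl/ketone group (-C(=O)CH3) but the carbonyl carbon has H0 (two carbon neighbours), not H1.
(D) has a methyl-ester group (-C(=O)OCH3) but the carbonyl carbon has H0, not H1.
So the answer is (A).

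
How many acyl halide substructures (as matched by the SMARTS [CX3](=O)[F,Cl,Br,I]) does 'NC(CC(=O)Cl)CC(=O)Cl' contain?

2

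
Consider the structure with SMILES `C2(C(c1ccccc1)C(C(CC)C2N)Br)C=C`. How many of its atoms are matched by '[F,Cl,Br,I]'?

1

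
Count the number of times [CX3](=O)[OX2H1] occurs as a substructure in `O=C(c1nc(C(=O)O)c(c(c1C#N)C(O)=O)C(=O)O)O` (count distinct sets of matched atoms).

4

[CX3](=O)[OX2H1] is the SMARTS for a carboxylic acid: an sp2 carbon double-bonded to O and single-bonded to an -OH oxygen.
The molecule carries 4 separate instances of a carboxylic acid group (-C(=O)OH) meeting every constraint; each maps to a distinct set of atoms, giving 4 matches.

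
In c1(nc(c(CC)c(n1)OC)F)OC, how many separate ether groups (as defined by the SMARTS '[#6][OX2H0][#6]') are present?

[#6][OX2H0][#6] is the SMARTS for an ether: an aliphatic oxygen bridging two carbons with no H on the oxygen.
The molecule carries 2 separate instances of a methoxy ether (-OCH3) meeting every constraint; each maps to a distinct set of atoms, giving 2 matches.

2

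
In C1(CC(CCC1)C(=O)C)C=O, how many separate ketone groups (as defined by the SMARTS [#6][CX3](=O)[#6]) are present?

[#6][CX3](=O)[#6] is the SMARTS for a ketone: a carbonyl carbon (no H) flanked by two carbons.
Exactly one fragment in the molecule meets all constraints, giving 1 match.

1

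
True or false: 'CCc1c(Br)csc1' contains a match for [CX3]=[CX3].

The pattern [CX3]=[CX3] describes a non-aromatic C=C double bond between two sp2 carbons — an alkene.
The closest candidate here is an ethyl group (-CH2CH3), but its C-C bond is a single bond between CX4 carbons, not CX3=CX3. No other fragment satisfies the full query, so there is no match.

False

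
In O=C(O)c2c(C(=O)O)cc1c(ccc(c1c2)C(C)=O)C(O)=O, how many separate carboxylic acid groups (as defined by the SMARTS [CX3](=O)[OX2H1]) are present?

3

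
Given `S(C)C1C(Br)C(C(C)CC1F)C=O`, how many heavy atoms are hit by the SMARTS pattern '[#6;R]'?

6

The query [#6;R] means: carbon that is part of a ring.
Check the 13 heavy atoms by environment: 6× C (in 6-ring) → match; 1× S (acyclic) → no; 3× C (acyclic) → no; 1× O (acyclic) → no; 1× Br (acyclic) → no; 1× F (acyclic) → no.
That gives 6 matching atoms.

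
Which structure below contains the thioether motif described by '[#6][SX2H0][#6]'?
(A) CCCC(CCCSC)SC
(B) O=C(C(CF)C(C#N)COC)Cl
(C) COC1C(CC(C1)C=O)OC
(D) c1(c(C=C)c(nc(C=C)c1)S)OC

A

[#6][SX2H0][#6] describes an aliphatic sulfur bridging two carbons with no H on the sulfur (a thioether).
(A) contains a methylthio ether (-SCH3), which satisfies every atom and bond constraint.
(B) has a methoxy ether (-OCH3) but the bridging atom is O, not S.
(C) has a methoxy ether (-OCH3) but the bridging atom is O, not S.
(D) has a thiol (-SH) but the sulfur has H1, not H0 bridging two carbons.
So the answer is (A).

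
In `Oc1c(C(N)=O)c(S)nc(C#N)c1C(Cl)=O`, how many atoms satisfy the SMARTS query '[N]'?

Check the 16 heavy atoms by environment: 1× n (aromatic) → no; 5× c (aromatic) → no; 3× O → no; 3× C → no; 2× N → match; 1× S → no; 1× Cl → no.
That gives 2 matching atoms.

2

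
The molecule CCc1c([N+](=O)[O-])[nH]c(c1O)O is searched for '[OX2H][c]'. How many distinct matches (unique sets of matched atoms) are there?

2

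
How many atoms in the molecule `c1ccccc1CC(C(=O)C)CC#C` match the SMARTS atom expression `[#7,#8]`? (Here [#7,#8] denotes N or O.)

Check the 14 heavy atoms by environment: 7× C → no; 1× O → match; 6× c (aromatic) → no.
That gives 1 matching atom.

1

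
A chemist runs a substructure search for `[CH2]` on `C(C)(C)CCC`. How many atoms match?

The query [CH2] means: aliphatic carbon with exactly two hydrogens.
Check the 6 heavy atoms by environment: 2× C (H2) → match; 3× C (H3) → no; 1× C (H1) → no.
That gives 2 matching atoms.

2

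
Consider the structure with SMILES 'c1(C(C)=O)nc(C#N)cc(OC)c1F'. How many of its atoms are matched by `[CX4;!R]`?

Check the 14 heavy atoms by environment: 1× n (aromatic, X2, in 6-ring) → no; 5× c (aromatic, X3, in 6-ring) → no; 1× C (X2, acyclic) → no; 1× N (X1, acyclic) → no; 1× C (X3, acyclic) → no; 1× O (X1, acyclic) → no; 2× C (X4, acyclic) → match; 1× O (X2, acyclic) → no; 1× F (X1, acyclic) → no.
That gives 2 matching atoms.

2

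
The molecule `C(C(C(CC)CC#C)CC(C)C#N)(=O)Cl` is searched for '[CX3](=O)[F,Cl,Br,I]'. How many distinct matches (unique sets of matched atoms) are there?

[CX3](=O)[F,Cl,Br,I] is the SMARTS for an acyl halide: a carbonyl carbon bonded to a halogen.
Exactly one fragment in the molecule meets all constraints, giving 1 match.

1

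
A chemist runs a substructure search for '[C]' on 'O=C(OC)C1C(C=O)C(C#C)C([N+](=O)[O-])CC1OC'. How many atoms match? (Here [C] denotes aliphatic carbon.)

12

Check the 19 heavy atoms by environment: 12× C → match; 5× O → no; 1× N (charge +1) → no; 1× O (charge -1) → no.
That gives 12 matching atoms.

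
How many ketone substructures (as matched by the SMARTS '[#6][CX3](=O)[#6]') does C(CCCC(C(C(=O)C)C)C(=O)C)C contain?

2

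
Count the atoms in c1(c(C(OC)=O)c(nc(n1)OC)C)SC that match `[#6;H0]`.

5

The query [#6;H0] means: any carbon with no attached hydrogen.
Check the 15 heavy atoms by environment: 2× n (aromatic, H0) → no; 4× c (aromatic, H0) → match; 1× C (H0) → match; 3× O (H0) → no; 4× C (H3) → no; 1× S (H0) → no.
Summing the matching environments: 4 + 1 = 5 matching atoms.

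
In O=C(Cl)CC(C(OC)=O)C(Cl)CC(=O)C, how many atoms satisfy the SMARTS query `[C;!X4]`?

3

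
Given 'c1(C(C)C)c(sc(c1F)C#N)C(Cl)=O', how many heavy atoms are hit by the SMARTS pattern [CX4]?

3

The query [CX4] means: C with X4: aliphatic carbon with exactly 4 total connections (bonds + H).
Check the 14 heavy atoms by environment: 1× s (aromatic, X2) → no; 4× c (aromatic, X3) → no; 1× C (X3) → no; 1× O (X1) → no; 1× Cl (X1) → no; 1× C (X2) → no; 1× N (X1) → no; 1× F (X1) → no; 3× C (X4) → match.
That gives 3 matching atoms.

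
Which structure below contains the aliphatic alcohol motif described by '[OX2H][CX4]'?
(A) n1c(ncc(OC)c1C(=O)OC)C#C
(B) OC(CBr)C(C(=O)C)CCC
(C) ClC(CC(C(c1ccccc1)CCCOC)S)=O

B

[OX2H][CX4] describes a hydroxyl oxygen bound to an sp3 (X4) carbon (an aliphatic alcohol).
(A) has a methoxy ether (-OCH3) but the oxygen has H0 (ether), not H1.
(B) contains a hydroxyl group (-OH), which satisfies every atom and bond constraint.
(C) has a methoxy ether (-OCH3) but the oxygen has H0 (ether), not H1.
So the answer is (B).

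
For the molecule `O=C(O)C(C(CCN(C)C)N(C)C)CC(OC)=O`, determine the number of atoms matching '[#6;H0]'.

The query [#6;H0] means: any carbon with no attached hydrogen.
Check the 18 heavy atoms by environment: 3× C (H2) → no; 2× C (H1) → no; 2× C (H0) → match; 3× O (H0) → no; 5× C (H3) → no; 1× O (H1) → no; 2× N (H0) → no.
That gives 2 matching atoms.

2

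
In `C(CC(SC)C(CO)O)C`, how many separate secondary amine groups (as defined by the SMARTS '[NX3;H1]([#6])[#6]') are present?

0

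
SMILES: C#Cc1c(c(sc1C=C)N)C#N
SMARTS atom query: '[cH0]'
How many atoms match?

Check the 12 heavy atoms by environment: 1× s (aromatic, H0) → no; 4× c (aromatic, H0) → match; 1× N (H2) → no; 2× C (H0) → no; 2× C (H1) → no; 1× N (H0) → no; 1× C (H2) → no.
That gives 4 matching atoms.

4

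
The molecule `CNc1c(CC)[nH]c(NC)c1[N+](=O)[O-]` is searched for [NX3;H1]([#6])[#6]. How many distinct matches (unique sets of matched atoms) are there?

[NX3;H1]([#6])[#6] is the SMARTS for a secondary amine: a trivalent nitrogen with one H, bonded to two carbons.
The molecule carries 2 separate instances of an N-methylamino group (-NHCH3) meeting every constraint; each maps to a distinct set of atoms, giving 2 matches.

2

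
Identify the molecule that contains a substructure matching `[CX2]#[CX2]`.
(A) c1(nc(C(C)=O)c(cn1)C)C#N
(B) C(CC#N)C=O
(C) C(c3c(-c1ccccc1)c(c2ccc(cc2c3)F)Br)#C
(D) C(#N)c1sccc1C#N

C

[CX2]#[CX2] describes a carbon-carbon triple bond (an alkyne).
(A) has a nitrile (-C#N) but the triple bond is C#N, not C#C.
(B) has a nitrile (-C#N) but the triple bond is C#N, not C#C.
(C) contains an ethynyl group (-C#CH), which satisfies every atom and bond constraint.
(D) has a nitrile (-C#N) but the triple bond is C#N, not C#C.
So the answer is (C).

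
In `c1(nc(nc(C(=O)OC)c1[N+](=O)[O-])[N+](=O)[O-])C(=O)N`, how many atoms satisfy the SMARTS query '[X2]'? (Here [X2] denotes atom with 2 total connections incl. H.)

Check the 19 heavy atoms by environment: 2× n (aromatic, X2) → match; 4× c (aromatic, X3) → no; 2× N (charge +1, X3) → no; 2× O (charge -1, X1) → no; 4× O (X1) → no; 2× C (X3) → no; 1× N (X3) → no; 1× O (X2) → match; 1× C (X4) → no.
Summing the matching environments: 2 + 1 = 3 matching atoms.

3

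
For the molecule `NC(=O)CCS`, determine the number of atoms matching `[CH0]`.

1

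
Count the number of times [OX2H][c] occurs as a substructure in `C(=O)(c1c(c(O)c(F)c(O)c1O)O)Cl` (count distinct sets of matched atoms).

[OX2H][c] is the SMARTS for a phenol: a hydroxyl oxygen attached to an aromatic carbon.
The molecule carries 4 separate instances of a hydroxyl group (-OH) meeting every constraint; each maps to a distinct set of atoms, giving 4 matches.

4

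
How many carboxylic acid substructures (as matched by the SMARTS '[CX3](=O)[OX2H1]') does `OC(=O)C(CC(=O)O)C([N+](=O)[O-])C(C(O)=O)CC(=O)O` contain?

4

[CX3](=O)[OX2H1] is the SMARTS for a carboxylic acid: an sp2 carbon double-bonded to O and single-bonded to an -OH oxygen.
The molecule carries 4 separate instances of a carboxylic acid group (-C(=O)OH) meeting every constraint; each maps to a distinct set of atoms, giving 4 matches.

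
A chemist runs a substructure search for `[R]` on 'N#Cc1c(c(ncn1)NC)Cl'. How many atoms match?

6

The query [R] means: R matches any atom that is part of a ring.
Check the 11 heavy atoms by environment: 2× n (aromatic, in 6-ring) → match; 4× c (aromatic, in 6-ring) → match; 2× C (acyclic) → no; 2× N (acyclic) → no; 1× Cl (acyclic) → no.
Summing the matching environments: 2 + 4 = 6 matching atoms.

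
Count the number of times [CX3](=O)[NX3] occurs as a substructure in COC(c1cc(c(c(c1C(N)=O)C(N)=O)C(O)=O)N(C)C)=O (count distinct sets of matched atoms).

[CX3](=O)[NX3] is the SMARTS for an amide: a carbonyl carbon bonded to a trivalent nitrogen.
The molecule carries 2 separate instances of a primary amide (-C(=O)NH2) meeting every constraint; each maps to a distinct set of atoms, giving 2 matches.

2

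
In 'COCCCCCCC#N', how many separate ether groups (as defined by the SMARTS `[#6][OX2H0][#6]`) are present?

[#6][OX2H0][#6] is the SMARTS for an ether: an aliphatic oxygen bridging two carbons with no H on the oxygen.
Exactly one fragment in the molecule meets all constraints, giving 1 match.

1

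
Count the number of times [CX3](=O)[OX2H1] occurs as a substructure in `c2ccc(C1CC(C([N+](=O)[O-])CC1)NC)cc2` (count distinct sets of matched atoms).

[CX3](=O)[OX2H1] is the SMARTS for a carboxylic acid: an sp2 carbon double-bonded to O and single-bonded to an -OH oxygen.
No fragment in the molecule satisfies every constraint, giving 0 matches.

0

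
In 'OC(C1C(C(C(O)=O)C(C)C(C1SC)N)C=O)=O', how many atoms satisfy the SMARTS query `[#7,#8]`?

6

The query [#7,#8] means: nitrogen or oxygen (comma = OR).
Check the 18 heavy atoms by environment: 11× C → no; 5× O → match; 1× N → match; 1× S → no.
Summing the matching environments: 5 + 1 = 6 matching atoms.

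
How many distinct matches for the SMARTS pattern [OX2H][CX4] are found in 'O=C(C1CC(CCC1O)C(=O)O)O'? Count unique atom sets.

[OX2H][CX4] is the SMARTS for an aliphatic alcohol: a hydroxyl oxygen bound to an sp3 (X4) carbon.
Exactly one fragment in the molecule meets all constraints, giving 1 match.

1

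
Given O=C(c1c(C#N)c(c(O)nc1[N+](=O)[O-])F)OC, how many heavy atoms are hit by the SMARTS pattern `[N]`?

Check the 17 heavy atoms by environment: 1× n (aromatic) → no; 5× c (aromatic) → no; 4× O → no; 1× F → no; 3× C → no; 1× N → match; 1× N (charge +1) → match; 1× O (charge -1) → no.
Summing the matching environments: 1 + 1 = 2 matching atoms.

2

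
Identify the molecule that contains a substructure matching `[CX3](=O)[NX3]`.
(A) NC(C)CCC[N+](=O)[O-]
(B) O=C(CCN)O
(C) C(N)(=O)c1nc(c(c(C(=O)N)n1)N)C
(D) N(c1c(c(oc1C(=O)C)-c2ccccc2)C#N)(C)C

C

[CX3](=O)[NX3] describes a carbonyl carbon bonded to a trivalent nitrogen (an amide).
(A) has a primary amino group (-NH2) but the -NH2 is not attached to a carbonyl carbon.
(B) has a carboxylic acid group (-C(=O)OH) but the carbonyl is bonded to O, not to an NX3 nitrogen.
(C) contains a primary amide (-C(=O)NH2), which satisfies every atom and bond constraint.
(D) has a nitrile (-C#N) but the nitrile N is NX1 (triple-bonded), not NX3.
So the answer is (C).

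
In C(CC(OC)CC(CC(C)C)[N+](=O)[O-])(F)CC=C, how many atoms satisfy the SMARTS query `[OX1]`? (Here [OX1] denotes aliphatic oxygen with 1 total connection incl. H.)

2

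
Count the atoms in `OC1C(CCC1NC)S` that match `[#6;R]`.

5

Check the 9 heavy atoms by environment: 5× C (in 5-ring) → match; 1× O (acyclic) → no; 1× N (acyclic) → no; 1× C (acyclic) → no; 1× S (acyclic) → no.
That gives 5 matching atoms.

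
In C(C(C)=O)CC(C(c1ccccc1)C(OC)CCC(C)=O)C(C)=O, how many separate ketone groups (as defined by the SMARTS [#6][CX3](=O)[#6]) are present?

3

[#6][CX3](=O)[#6] is the SMARTS for a ketone: a carbonyl carbon (no H) flanked by two carbons.
The molecule carries 3 separate instances of an acetyl/ketone group (-C(=O)CH3) meeting every constraint; each maps to a distinct set of atoms, giving 3 matches.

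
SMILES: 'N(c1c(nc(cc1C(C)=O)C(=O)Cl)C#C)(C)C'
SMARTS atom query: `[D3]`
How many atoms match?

7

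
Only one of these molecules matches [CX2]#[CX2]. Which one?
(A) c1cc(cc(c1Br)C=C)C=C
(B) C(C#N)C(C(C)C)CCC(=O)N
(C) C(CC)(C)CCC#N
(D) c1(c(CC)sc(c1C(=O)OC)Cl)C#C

[CX2]#[CX2] describes a carbon-carbon triple bond (an alkyne).
(A) has a vinyl group (-CH=CH2) but the C=C is a double bond; both carbons are CX3, not CX2.
(B) has a nitrile (-C#N) but the triple bond is C#N, not C#C.
(C) has a nitrile (-C#N) but the triple bond is C#N, not C#C.
(D) contains an ethynyl group (-C#CH), which satisfies every atom and bond constraint.
So the answer is (D).

D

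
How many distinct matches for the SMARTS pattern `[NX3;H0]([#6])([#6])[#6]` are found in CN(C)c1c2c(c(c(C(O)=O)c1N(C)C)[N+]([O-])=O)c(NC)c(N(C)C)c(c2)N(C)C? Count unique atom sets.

4

[NX3;H0]([#6])([#6])[#6] is the SMARTS for a tertiary amine: a trivalent nitrogen with no H, bonded to three carbons.
The molecule carries 4 separate instances of a dimethylamino group (-N(CH3)2) meeting every constraint; each maps to a distinct set of atoms, giving 4 matches.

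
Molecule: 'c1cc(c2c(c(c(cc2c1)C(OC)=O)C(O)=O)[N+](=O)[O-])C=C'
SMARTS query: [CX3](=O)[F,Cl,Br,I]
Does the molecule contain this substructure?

No

The pattern [CX3](=O)[F,Cl,Br,I] describes a carbonyl carbon bonded to a halogen — an acyl halide.
The closest candidate here is a methyl-ester group (-C(=O)OCH3), but the carbonyl is bonded to -O-C, not to a halogen. No other fragment satisfies the full query, so there is no match.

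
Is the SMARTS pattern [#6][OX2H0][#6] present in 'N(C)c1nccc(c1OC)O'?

Yes

The pattern [#6][OX2H0][#6] describes an aliphatic oxygen bridging two carbons with no H on the oxygen — an ether.
The molecule carries a methoxy ether (-OCH3), whose atoms satisfy every constraint of the query, so the pattern matches.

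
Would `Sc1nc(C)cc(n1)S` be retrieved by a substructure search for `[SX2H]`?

The pattern [SX2H] describes an aliphatic sulfur with two connections, one being H — a thiol.
The molecule carries a thiol (-SH), whose atoms satisfy every constraint of the query, so the pattern matches.

Yes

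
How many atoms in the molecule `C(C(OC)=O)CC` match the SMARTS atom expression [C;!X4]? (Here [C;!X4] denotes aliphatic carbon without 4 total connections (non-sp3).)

1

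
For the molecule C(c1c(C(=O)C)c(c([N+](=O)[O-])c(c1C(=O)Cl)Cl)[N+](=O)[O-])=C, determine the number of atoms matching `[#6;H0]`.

The query [#6;H0] means: any carbon with no attached hydrogen.
Check the 21 heavy atoms by environment: 6× c (aromatic, H0) → match; 2× Cl (H0) → no; 2× C (H0) → match; 4× O (H0) → no; 2× N (charge +1, H0) → no; 2× O (charge -1, H0) → no; 1× C (H3) → no; 1× C (H1) → no; 1× C (H2) → no.
Summing the matching environments: 6 + 2 = 8 matching atoms.

8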